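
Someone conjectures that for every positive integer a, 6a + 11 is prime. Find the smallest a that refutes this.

a = 4

A counterexample is any positive integer a such that 6a + 11 is not prime; we check each in order.
a = 1: 6a + 11 = 17, prime.
a = 2: 6a + 11 = 23, prime.
a = 3: 6a + 11 = 29, prime.
a = 4: 6a + 11 = 35 = 5 × 7, composite.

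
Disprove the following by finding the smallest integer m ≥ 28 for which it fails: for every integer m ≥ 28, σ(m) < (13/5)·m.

m = 60

Check each integer m ≥ 28 in order until the claim fails.
For m = 28, 29, 30, 31, …, 57, 58, 59 the conclusion holds.
m = 60: σ(60) = 168; 168 ≥ 156.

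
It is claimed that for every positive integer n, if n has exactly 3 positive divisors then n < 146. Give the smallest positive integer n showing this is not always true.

n = 169

The first 5 eligible values, up to n = 121, all satisfy the conclusion.
n = 169: τ(169) = 3; 169 ≥ 146.
Thus n = 169 disproves the claim, and no smaller n works.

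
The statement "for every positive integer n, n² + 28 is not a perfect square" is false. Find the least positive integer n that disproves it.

n = 6

Check each positive integer n in order until n² + 28 is a perfect square.
n = 1: 1² + 28 = 29, not a perfect square.
n = 2: 2² + 28 = 32, not a perfect square.
n = 3: 3² + 28 = 37, not a perfect square.
n = 4: 4² + 28 = 44, not a perfect square.
n = 5: 5² + 28 = 53, not a perfect square.
n = 6: 6² + 28 = 64 = 8², a perfect square.
So n = 6 is the smallest counterexample.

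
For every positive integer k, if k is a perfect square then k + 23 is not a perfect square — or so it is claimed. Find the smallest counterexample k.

For k = 1, 4, 9, 16, 25, 36, 49, 64, 81, 100 the conclusion holds.
k = 121: 121 = 11² and 121 + 23 = 144 = 12².
So k = 121 is the smallest counterexample.

k = 121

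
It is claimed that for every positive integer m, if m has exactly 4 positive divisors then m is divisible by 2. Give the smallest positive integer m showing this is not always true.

m = 15

The first 4 eligible values, up to m = 14, all satisfy the conclusion.
m = 15: τ(15) = 4; 15 mod 2 = 1.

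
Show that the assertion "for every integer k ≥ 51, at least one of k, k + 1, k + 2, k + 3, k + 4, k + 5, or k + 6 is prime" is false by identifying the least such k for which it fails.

k = 90

Check each integer k ≥ 51 in order until k, k + 1, k + 2, k + 3, k + 4, k + 5, k + 6 are all composite.
For k = 51, 52, 53, 54, …, 87, 88, 89 the conclusion holds.
k = 90: 90 = 2 × 45; 91 = 7 × 13; 92 = 2 × 46; 93 = 3 × 31; 94 = 2 × 47; 95 = 5 × 19; 96 = 2 × 48 — all composite.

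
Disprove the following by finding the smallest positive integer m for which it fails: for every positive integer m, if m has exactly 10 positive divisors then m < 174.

m = 176

The first 4 eligible values, up to m = 162, all satisfy the conclusion.
m = 176: τ(176) = 10; 176 ≥ 174.
Thus m = 176 disproves the claim, and no smaller m works.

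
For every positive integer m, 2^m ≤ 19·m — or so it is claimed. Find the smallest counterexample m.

Check each positive integer m in order until 2^m > 19·m.
The first 7 eligible values, up to m = 7, all satisfy the conclusion.
m = 8: 2^m = 256 and 19·m = 152, so 256 > 152.

m = 8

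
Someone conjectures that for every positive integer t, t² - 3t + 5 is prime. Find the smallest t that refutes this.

t = 4

For t = 1, 2, 3 the conclusion holds.
t = 4: t² - 3t + 5 = 9 = 3 × 3, composite.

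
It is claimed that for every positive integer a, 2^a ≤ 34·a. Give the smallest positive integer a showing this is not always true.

a = 9

Check each positive integer a in order until 2^a > 34·a.
For a = 1, 2, 3, 4, 5, 6, 7, 8 the conclusion holds.
a = 9: 2^a = 512 and 34·a = 306, so 512 > 306.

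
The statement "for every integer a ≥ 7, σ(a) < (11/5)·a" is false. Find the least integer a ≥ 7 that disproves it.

Check each integer a ≥ 7 in order until the claim fails.
For a = 7, 8, 9, 10, 11 the conclusion holds.
a = 12: σ(12) = 28; 28 ≥ 132/5.
Thus a = 12 disproves the claim, and no smaller a works.

a = 12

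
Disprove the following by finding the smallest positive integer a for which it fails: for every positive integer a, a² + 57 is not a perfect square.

We need the least positive integer a for which a² + 57 is a perfect square.
For a = 1, 2, 3, 4, 5, 6, 7 the conclusion holds.
a = 8: 8² + 57 = 121 = 11², a perfect square.

a = 8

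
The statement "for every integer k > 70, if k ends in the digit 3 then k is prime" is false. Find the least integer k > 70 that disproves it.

k = 93

We need the least integer k > 70 for which k ends in the digit 3 but k is not prime.
k = 73: 73 ends in 3 and is prime.
k = 83: 83 ends in 3 and is prime.
k = 93: 93 ends in 3; 93 = 3 × 31, composite.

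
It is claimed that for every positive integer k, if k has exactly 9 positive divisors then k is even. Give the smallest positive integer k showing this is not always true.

k = 36: divisors of 36: 9 divisors; 36 is even.
k = 100: divisors of 100: 9 divisors; 100 is even.
k = 196: divisors of 196: 9 divisors; 196 is even.
k = 225: divisors of 225: 9 divisors; 225 is odd.

k = 225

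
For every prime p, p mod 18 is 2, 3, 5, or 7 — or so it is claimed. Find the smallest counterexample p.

p = 11

A counterexample is any prime p such that the claim fails; we check each in order.
For p = 2, 3, 5, 7 the conclusion holds.
p = 11: 11 mod 18 = 11 — not in {2, 3, 5, 7}.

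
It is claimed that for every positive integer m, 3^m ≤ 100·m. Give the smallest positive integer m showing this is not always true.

m = 6

For m = 1, 2, 3, 4, 5 the conclusion holds.
m = 6: 3^m = 729 and 100·m = 600, so 729 > 600.
Thus m = 6 disproves the claim, and no smaller m works.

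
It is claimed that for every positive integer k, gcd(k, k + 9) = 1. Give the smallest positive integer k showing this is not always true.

Check each positive integer k in order until gcd(k, k + 9) > 1.
For k = 1, 2 the conclusion holds.
k = 3: gcd(3, 12) = 3.

k = 3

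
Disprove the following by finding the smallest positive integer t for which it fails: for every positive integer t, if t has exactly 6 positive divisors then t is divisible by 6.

A counterexample is any positive integer t such that t has exactly 6 positive divisors but t is not divisible by 6; we check each in order.
For t = 12, 18 the conclusion holds.
t = 20: τ(20) = 6; 20 mod 6 = 2.

t = 20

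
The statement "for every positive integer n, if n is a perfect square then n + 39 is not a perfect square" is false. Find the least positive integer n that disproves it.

n = 25

Check each positive integer n in order until n is a perfect square but n + 39 is a perfect square.
n = 1: 1 + 39 = 40, not a perfect square.
n = 4: 4 + 39 = 43, not a perfect square.
n = 9: 9 + 39 = 48, not a perfect square.
n = 16: 16 + 39 = 55, not a perfect square.
n = 25: 25 = 5² and 25 + 39 = 64 = 8².
Thus n = 25 disproves the claim, and no smaller n works.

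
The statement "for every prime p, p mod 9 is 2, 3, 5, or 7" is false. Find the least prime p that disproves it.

p = 13

Check each prime p in order until the claim fails.
p = 2: 2 mod 9 = 2.
p = 3: 3 mod 9 = 3.
p = 5: 5 mod 9 = 5.
p = 7: 7 mod 9 = 7.
p = 11: 11 mod 9 = 2.
p = 13: 13 mod 9 = 4 — not in {2, 3, 5, 7}.
So p = 13 is the smallest counterexample.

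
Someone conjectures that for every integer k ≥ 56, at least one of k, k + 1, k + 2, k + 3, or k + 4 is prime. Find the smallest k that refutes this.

We need the least integer k ≥ 56 for which k, k + 1, k + 2, k + 3, k + 4 are all composite.
For k = 56, 57, 58, 59, 60, 61 the conclusion holds.
k = 62: 62 = 2 × 31; 63 = 3 × 21; 64 = 2 × 32; 65 = 5 × 13; 66 = 2 × 33 — all composite.

k = 62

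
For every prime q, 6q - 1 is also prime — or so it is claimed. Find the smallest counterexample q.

For q = 2, 3, 5, 7 the conclusion holds.
q = 11: 6q - 1 = 65 = 5 × 13, not prime.

q = 11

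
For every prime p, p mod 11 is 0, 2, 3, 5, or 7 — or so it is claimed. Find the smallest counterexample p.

Check each prime p in order until the claim fails.
p = 2: 2 mod 11 = 2.
p = 3: 3 mod 11 = 3.
p = 5: 5 mod 11 = 5.
p = 7: 7 mod 11 = 7.
p = 11: 11 mod 11 = 0.
p = 13: 13 mod 11 = 2.
p = 17: 17 mod 11 = 6 — not in {0, 2, 3, 5, 7}.

p = 17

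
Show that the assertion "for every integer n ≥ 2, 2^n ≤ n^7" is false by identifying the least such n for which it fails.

The first 35 eligible values, up to n = 36, all satisfy the conclusion.
n = 37: 2^n = 137438953472 and n^7 = 94931877133, so 137438953472 > 94931877133.
Thus n = 37 disproves the claim, and no smaller n works.

n = 37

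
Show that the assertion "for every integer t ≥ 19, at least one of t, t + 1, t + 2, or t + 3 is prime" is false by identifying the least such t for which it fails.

Check each integer t ≥ 19 in order until t, t + 1, t + 2, t + 3 are all composite.
For t = 19, 20, 21, 22, 23 the conclusion holds.
t = 24: 24 = 2 × 12; 25 = 5 × 5; 26 = 2 × 13; 27 = 3 × 9 — all composite.
Hence t = 24 is a counterexample.

t = 24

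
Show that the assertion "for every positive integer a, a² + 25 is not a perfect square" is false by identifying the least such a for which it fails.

a = 12

We need the least positive integer a for which a² + 25 is a perfect square.
The first 11 eligible values, up to a = 11, all satisfy the conclusion.
a = 12: 12² + 25 = 169 = 13², a perfect square.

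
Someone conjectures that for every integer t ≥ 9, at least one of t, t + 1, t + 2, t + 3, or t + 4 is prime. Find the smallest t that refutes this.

We need the least integer t ≥ 9 for which t, t + 1, t + 2, t + 3, t + 4 are all composite.
For t = 9, 10, 11, 12, …, 21, 22, 23 the conclusion holds.
t = 24: 24 = 2 × 12; 25 = 5 × 5; 26 = 2 × 13; 27 = 3 × 9; 28 = 2 × 14 — all composite.
So t = 24 is the smallest counterexample.

t = 24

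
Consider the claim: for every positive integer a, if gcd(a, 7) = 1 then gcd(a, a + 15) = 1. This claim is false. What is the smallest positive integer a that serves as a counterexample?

We need the least positive integer a for which gcd(a, 7) = 1 but gcd(a, a + 15) > 1.
For a = 1, 2 the conclusion holds.
a = 3: gcd(3, 18) = 3.

a = 3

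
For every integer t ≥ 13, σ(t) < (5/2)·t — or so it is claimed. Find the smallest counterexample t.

Check each integer t ≥ 13 in order until the claim fails.
The first 11 eligible values, up to t = 23, all satisfy the conclusion.
t = 24: σ(24) = 60; 60 ≥ 60.
Thus t = 24 disproves the claim, and no smaller t works.

t = 24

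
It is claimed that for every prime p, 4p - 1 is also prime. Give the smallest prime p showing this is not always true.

A counterexample is any prime p such that 4p - 1 is not prime; we check each in order.
p = 2: 4p - 1 = 7, prime.
p = 3: 4p - 1 = 11, prime.
p = 5: 4p - 1 = 19, prime.
p = 7: 4p - 1 = 27 = 3 × 9, not prime.
So p = 7 is the smallest counterexample.

p = 7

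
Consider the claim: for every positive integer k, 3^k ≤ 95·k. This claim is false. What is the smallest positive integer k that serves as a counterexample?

k = 6

We need the least positive integer k for which 3^k > 95·k.
The first 5 eligible values, up to k = 5, all satisfy the conclusion.
k = 6: 3^k = 729 and 95·k = 570, so 729 > 570.
So k = 6 is the smallest counterexample.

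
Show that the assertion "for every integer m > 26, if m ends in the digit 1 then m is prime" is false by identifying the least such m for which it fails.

m = 51

A counterexample is any integer m > 26 such that m ends in the digit 1 but m is not prime; we check each in order.
m = 31: 31 ends in 1 and is prime.
m = 41: 41 ends in 1 and is prime.
m = 51: 51 ends in 1; 51 = 3 × 17, composite.
So m = 51 is the smallest counterexample.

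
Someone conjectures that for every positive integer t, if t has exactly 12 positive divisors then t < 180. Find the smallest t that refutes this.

A counterexample is any positive integer t such that t has exactly 12 positive divisors but the claim fails; we check each in order.
The first 12 eligible values, up to t = 160, all satisfy the conclusion.
t = 198: τ(198) = 12; 198 ≥ 180.

t = 198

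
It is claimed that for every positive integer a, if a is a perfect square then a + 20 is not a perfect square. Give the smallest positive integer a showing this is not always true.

a = 16

We need the least positive integer a for which a is a perfect square but a + 20 is a perfect square.
a = 1: 1 + 20 = 21, not a perfect square.
a = 4: 4 + 20 = 24, not a perfect square.
a = 9: 9 + 20 = 29, not a perfect square.
a = 16: 16 = 4² and 16 + 20 = 36 = 6².
So a = 16 is the smallest counterexample.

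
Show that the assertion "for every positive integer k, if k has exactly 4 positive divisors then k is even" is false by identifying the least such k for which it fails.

We need the least positive integer k for which k has exactly 4 positive divisors but k is odd.
For k = 6, 8, 10, 14 the conclusion holds.
k = 15: divisors of 15: 1, 3, 5, 15; 15 is odd.
So k = 15 is the smallest counterexample.

k = 15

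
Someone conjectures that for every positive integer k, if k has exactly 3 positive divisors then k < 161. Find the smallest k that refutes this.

Check each positive integer k in order until k has exactly 3 positive divisors but the claim fails.
k = 4: τ(4) = 3; 4 < 161.
k = 9: τ(9) = 3; 9 < 161.
k = 25: τ(25) = 3; 25 < 161.
k = 49: τ(49) = 3; 49 < 161.
k = 121: τ(121) = 3; 121 < 161.
k = 169: τ(169) = 3; 169 ≥ 161.
Thus k = 169 disproves the claim, and no smaller k works.

k = 169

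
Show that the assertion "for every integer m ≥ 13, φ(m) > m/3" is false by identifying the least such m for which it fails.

m = 18

m = 13: φ(13) = 12 and 13/3 = 13/3, so φ(13) > 13/3.
m = 14: φ(14) = 6 and 14/3 = 14/3, so φ(14) > 14/3.
m = 15: φ(15) = 8 and 15/3 = 5, so φ(15) > 15/3.
m = 16: φ(16) = 8 and 16/3 = 16/3, so φ(16) > 16/3.
m = 17: φ(17) = 16 and 17/3 = 17/3, so φ(17) > 17/3.
m = 18: φ(18) = 6 and 18/3 = 6, so φ(18) ≤ 18/3.
So m = 18 is the smallest counterexample.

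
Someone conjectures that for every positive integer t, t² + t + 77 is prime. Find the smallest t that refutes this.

t = 6

A counterexample is any positive integer t such that t² + t + 77 is not prime; we check each in order.
For t = 1, 2, 3, 4, 5 the conclusion holds.
t = 6: t² + t + 77 = 119 = 7 × 17, composite.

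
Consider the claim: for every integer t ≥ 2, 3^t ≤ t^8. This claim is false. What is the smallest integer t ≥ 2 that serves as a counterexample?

A counterexample is any integer t ≥ 2 such that 3^t > t^8; we check each in order.
For t = 2, 3, 4, 5, …, 20, 21, 22 the conclusion holds.
t = 23: 3^t = 94143178827 and t^8 = 78310985281, so 94143178827 > 78310985281.

t = 23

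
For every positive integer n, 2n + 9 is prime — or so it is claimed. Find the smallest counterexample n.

n = 3

We need the least positive integer n for which 2n + 9 is not prime.
n = 1: 2n + 9 = 11, prime.
n = 2: 2n + 9 = 13, prime.
n = 3: 2n + 9 = 15 = 3 × 5, composite.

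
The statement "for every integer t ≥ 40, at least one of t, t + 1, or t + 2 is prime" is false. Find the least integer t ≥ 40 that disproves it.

t = 40: 41 is prime.
t = 41: 41 is prime.
t = 42: 43 is prime.
t = 43: 43 is prime.
t = 44: 44 = 2 × 22; 45 = 3 × 15; 46 = 2 × 23 — all composite.

t = 44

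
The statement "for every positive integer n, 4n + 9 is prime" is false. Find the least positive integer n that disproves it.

n = 3

A counterexample is any positive integer n such that 4n + 9 is not prime; we check each in order.
For n = 1, 2 the conclusion holds.
n = 3: 4n + 9 = 21 = 3 × 7, composite.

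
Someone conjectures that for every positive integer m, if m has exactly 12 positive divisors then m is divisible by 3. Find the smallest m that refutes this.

Check each positive integer m in order until m has exactly 12 positive divisors but m is not divisible by 3.
The first 8 eligible values, up to m = 132, all satisfy the conclusion.
m = 140: τ(140) = 12; 140 mod 3 = 2.

m = 140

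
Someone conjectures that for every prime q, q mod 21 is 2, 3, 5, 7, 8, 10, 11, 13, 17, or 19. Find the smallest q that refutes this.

q = 37

For q = 2, 3, 5, 7, …, 23, 29, 31 the conclusion holds.
q = 37: 37 mod 21 = 16 — not in {2, 3, 5, 7, 8, 10, 11, 13, 17, 19}.
Thus q = 37 disproves the claim, and no smaller q works.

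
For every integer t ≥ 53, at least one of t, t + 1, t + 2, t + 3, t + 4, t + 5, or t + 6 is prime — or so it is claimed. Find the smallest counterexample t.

t = 90

We need the least integer t ≥ 53 for which t, t + 1, t + 2, t + 3, t + 4, t + 5, t + 6 are all composite.
For t = 53, 54, 55, 56, …, 87, 88, 89 the conclusion holds.
t = 90: 90 = 2 × 45; 91 = 7 × 13; 92 = 2 × 46; 93 = 3 × 31; 94 = 2 × 47; 95 = 5 × 19; 96 = 2 × 48 — all composite.
Hence t = 90 is a counterexample.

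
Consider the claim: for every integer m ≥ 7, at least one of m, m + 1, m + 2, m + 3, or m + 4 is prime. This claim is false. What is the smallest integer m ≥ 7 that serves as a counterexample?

m = 24

A counterexample is any integer m ≥ 7 such that m, m + 1, m + 2, m + 3, m + 4 are all composite; we check each in order.
For m = 7, 8, 9, 10, …, 21, 22, 23 the conclusion holds.
m = 24: 24 = 2 × 12; 25 = 5 × 5; 26 = 2 × 13; 27 = 3 × 9; 28 = 2 × 14 — all composite.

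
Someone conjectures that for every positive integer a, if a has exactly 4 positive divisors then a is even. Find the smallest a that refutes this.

a = 15

The first 4 eligible values, up to a = 14, all satisfy the conclusion.
a = 15: divisors of 15: 1, 3, 5, 15; 15 is odd.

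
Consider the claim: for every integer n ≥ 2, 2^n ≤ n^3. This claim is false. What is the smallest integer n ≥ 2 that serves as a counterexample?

Check each integer n ≥ 2 in order until 2^n > n^3.
The first 8 eligible values, up to n = 9, all satisfy the conclusion.
n = 10: 2^n = 1024 and n^3 = 1000, so 1024 > 1000.
Thus n = 10 disproves the claim, and no smaller n works.

n = 10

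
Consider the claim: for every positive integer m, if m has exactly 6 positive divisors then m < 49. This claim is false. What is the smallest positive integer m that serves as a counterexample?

m = 50

For m = 12, 18, 20, 28, 32, 44, 45 the conclusion holds.
m = 50: τ(50) = 6; 50 ≥ 49.
Hence m = 50 is a counterexample.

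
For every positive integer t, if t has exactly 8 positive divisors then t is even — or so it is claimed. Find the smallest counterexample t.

A counterexample is any positive integer t such that t has exactly 8 positive divisors but t is odd; we check each in order.
For t = 24, 30, 40, 42, …, 88, 102, 104 the conclusion holds.
t = 105: divisors of 105: 1, 3, 5, 7, 15, 21, 35, 105; 105 is odd.

t = 105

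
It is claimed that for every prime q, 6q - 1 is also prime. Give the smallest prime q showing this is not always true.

q = 11

A counterexample is any prime q such that 6q - 1 is not prime; we check each in order.
The first 4 eligible values, up to q = 7, all satisfy the conclusion.
q = 11: 6q - 1 = 65 = 5 × 13, not prime.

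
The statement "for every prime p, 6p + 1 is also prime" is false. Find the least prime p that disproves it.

For p = 2, 3, 5, 7, 11, 13, 17 the conclusion holds.
p = 19: 6p + 1 = 115 = 5 × 23, not prime.
So p = 19 is the smallest counterexample.

p = 19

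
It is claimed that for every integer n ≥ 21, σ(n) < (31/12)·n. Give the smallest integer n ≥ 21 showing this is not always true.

n = 48

We need the least integer n ≥ 21 for which the claim fails.
For n = 21, 22, 23, 24, …, 45, 46, 47 the conclusion holds.
n = 48: σ(48) = 124; 124 ≥ 124.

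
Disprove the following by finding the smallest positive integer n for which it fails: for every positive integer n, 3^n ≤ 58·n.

n = 6

The first 5 eligible values, up to n = 5, all satisfy the conclusion.
n = 6: 3^n = 729 and 58·n = 348, so 729 > 348.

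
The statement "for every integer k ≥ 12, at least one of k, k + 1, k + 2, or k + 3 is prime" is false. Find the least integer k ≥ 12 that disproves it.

k = 24

We need the least integer k ≥ 12 for which k, k + 1, k + 2, k + 3 are all composite.
For k = 12, 13, 14, 15, …, 21, 22, 23 the conclusion holds.
k = 24: 24 = 2 × 12; 25 = 5 × 5; 26 = 2 × 13; 27 = 3 × 9 — all composite.
So k = 24 is the smallest counterexample.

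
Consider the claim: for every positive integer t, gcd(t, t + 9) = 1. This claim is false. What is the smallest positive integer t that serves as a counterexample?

t = 3

A counterexample is any positive integer t such that gcd(t, t + 9) > 1; we check each in order.
t = 1: gcd(1, 10) = 1.
t = 2: gcd(2, 11) = 1.
t = 3: gcd(3, 12) = 3.
So t = 3 is the smallest counterexample.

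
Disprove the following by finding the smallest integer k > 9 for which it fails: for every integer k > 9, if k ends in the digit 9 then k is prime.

k = 19: 19 ends in 9 and is prime.
k = 29: 29 ends in 9 and is prime.
k = 39: 39 ends in 9; 39 = 3 × 13, composite.

k = 39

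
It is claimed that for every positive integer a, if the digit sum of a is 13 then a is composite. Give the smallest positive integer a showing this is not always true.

a = 67

Check each positive integer a in order until the digit sum of a is 13 but a is prime.
a = 49: digit sum 13; 49 is composite.
a = 58: digit sum 13; 58 is composite.
a = 67: digit sum 13; 67 is prime, not composite.
So a = 67 is the smallest counterexample.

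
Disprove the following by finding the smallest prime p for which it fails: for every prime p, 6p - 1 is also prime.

p = 11

We need the least prime p for which 6p - 1 is not prime.
p = 2: 6p - 1 = 11, prime.
p = 3: 6p - 1 = 17, prime.
p = 5: 6p - 1 = 29, prime.
p = 7: 6p - 1 = 41, prime.
p = 11: 6p - 1 = 65 = 5 × 13, not prime.
Thus p = 11 disproves the claim, and no smaller p works.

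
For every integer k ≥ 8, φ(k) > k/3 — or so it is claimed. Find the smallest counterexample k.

We need the least integer k ≥ 8 for which the claim fails.
k = 8: φ(8) = 4 and 8/3 = 8/3, so φ(8) > 8/3.
k = 9: φ(9) = 6 and 9/3 = 3, so φ(9) > 9/3.
k = 10: φ(10) = 4 and 10/3 = 10/3, so φ(10) > 10/3.
k = 11: φ(11) = 10 and 11/3 = 11/3, so φ(11) > 11/3.
k = 12: φ(12) = 4 and 12/3 = 4, so φ(12) ≤ 12/3.

k = 12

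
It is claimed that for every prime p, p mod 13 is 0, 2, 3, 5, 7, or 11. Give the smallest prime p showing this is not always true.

Check each prime p in order until the claim fails.
The first 6 eligible values, up to p = 13, all satisfy the conclusion.
p = 17: 17 mod 13 = 4 — not in {0, 2, 3, 5, 7, 11}.

p = 17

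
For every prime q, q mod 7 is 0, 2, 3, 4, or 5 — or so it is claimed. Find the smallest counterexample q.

q = 13

q = 2: 2 mod 7 = 2.
q = 3: 3 mod 7 = 3.
q = 5: 5 mod 7 = 5.
q = 7: 7 mod 7 = 0.
q = 11: 11 mod 7 = 4.
q = 13: 13 mod 7 = 6 — not in {0, 2, 3, 4, 5}.
So q = 13 is the smallest counterexample.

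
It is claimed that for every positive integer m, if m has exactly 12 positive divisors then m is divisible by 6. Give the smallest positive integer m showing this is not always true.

m = 140

We need the least positive integer m for which m has exactly 12 positive divisors but m is not divisible by 6.
The first 8 eligible values, up to m = 132, all satisfy the conclusion.
m = 140: τ(140) = 12; 140 mod 6 = 2.
So m = 140 is the smallest counterexample.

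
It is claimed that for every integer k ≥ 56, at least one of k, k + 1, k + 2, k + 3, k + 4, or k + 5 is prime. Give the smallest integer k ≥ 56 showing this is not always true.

Check each integer k ≥ 56 in order until k, k + 1, k + 2, k + 3, k + 4, k + 5 are all composite.
For k = 56, 57, 58, 59, …, 87, 88, 89 the conclusion holds.
k = 90: 90 = 2 × 45; 91 = 7 × 13; 92 = 2 × 46; 93 = 3 × 31; 94 = 2 × 47; 95 = 5 × 19 — all composite.

k = 90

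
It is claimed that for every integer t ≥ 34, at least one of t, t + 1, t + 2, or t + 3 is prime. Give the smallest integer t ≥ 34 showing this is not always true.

For t = 34, 35, 36, 37, …, 45, 46, 47 the conclusion holds.
t = 48: 48 = 2 × 24; 49 = 7 × 7; 50 = 2 × 25; 51 = 3 × 17 — all composite.
So t = 48 is the smallest counterexample.

t = 48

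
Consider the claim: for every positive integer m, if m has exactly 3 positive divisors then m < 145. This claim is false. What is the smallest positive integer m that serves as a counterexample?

We need the least positive integer m for which m has exactly 3 positive divisors but the claim fails.
For m = 4, 9, 25, 49, 121 the conclusion holds.
m = 169: τ(169) = 3; 169 ≥ 145.
Thus m = 169 disproves the claim, and no smaller m works.

m = 169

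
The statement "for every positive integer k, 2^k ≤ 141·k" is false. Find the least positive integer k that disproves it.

k = 11

For k = 1, 2, 3, 4, 5, 6, 7, 8, 9, 10 the conclusion holds.
k = 11: 2^k = 2048 and 141·k = 1551, so 2048 > 1551.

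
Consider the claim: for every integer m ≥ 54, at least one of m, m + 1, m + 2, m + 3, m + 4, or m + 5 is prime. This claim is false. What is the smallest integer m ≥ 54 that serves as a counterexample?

For m = 54, 55, 56, 57, …, 87, 88, 89 the conclusion holds.
m = 90: 90 = 2 × 45; 91 = 7 × 13; 92 = 2 × 46; 93 = 3 × 31; 94 = 2 × 47; 95 = 5 × 19 — all composite.
Thus m = 90 disproves the claim, and no smaller m works.

m = 90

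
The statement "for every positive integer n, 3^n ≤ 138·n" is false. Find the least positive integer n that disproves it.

A counterexample is any positive integer n such that 3^n > 138·n; we check each in order.
The first 6 eligible values, up to n = 6, all satisfy the conclusion.
n = 7: 3^n = 2187 and 138·n = 966, so 2187 > 966.

n = 7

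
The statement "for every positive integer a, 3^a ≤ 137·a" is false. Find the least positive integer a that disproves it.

a = 1: 3^a = 3 and 137·a = 137, so 3 ≤ 137.
a = 2: 3^a = 9 and 137·a = 274, so 9 ≤ 274.
a = 3: 3^a = 27 and 137·a = 411, so 27 ≤ 411.
a = 4: 3^a = 81 and 137·a = 548, so 81 ≤ 548.
a = 5: 3^a = 243 and 137·a = 685, so 243 ≤ 685.
a = 6: 3^a = 729 and 137·a = 822, so 729 ≤ 822.
a = 7: 3^a = 2187 and 137·a = 959, so 2187 > 959.
Hence a = 7 is a counterexample.

a = 7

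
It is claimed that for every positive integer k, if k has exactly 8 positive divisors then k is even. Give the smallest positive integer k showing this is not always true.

k = 105

The first 12 eligible values, up to k = 104, all satisfy the conclusion.
k = 105: divisors of 105: 1, 3, 5, 7, 15, 21, 35, 105; 105 is odd.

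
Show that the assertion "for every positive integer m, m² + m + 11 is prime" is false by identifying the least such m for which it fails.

m = 10

Check each positive integer m in order until m² + m + 11 is not prime.
For m = 1, 2, 3, 4, 5, 6, 7, 8, 9 the conclusion holds.
m = 10: m² + m + 11 = 121 = 11 × 11, composite.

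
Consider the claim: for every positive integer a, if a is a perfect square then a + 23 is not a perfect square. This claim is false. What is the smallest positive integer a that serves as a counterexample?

a = 121

For a = 1, 4, 9, 16, 25, 36, 49, 64, 81, 100 the conclusion holds.
a = 121: 121 = 11² and 121 + 23 = 144 = 12².
So a = 121 is the smallest counterexample.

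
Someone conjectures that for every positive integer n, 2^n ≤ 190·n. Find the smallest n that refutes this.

n = 12

The first 11 eligible values, up to n = 11, all satisfy the conclusion.
n = 12: 2^n = 4096 and 190·n = 2280, so 4096 > 2280.
Hence n = 12 is a counterexample.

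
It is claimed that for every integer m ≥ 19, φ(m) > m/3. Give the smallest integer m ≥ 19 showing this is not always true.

A counterexample is any integer m ≥ 19 such that the claim fails; we check each in order.
For m = 19, 20, 21, 22, 23 the conclusion holds.
m = 24: φ(24) = 8 and 24/3 = 8, so φ(24) ≤ 24/3.

m = 24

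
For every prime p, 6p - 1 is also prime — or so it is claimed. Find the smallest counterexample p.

Check each prime p in order until 6p - 1 is not prime.
The first 4 eligible values, up to p = 7, all satisfy the conclusion.
p = 11: 6p - 1 = 65 = 5 × 13, not prime.
Hence p = 11 is a counterexample.

p = 11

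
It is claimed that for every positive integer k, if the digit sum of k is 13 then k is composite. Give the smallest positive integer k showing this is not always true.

k = 49: digit sum 13; 49 is composite.
k = 58: digit sum 13; 58 is composite.
k = 67: digit sum 13; 67 is prime, not composite.

k = 67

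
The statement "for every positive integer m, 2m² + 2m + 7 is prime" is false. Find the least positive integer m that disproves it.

m = 6

A counterexample is any positive integer m such that 2m² + 2m + 7 is not prime; we check each in order.
For m = 1, 2, 3, 4, 5 the conclusion holds.
m = 6: 2m² + 2m + 7 = 91 = 7 × 13, composite.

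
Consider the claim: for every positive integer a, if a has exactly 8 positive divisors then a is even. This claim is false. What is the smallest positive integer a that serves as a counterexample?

a = 105

A counterexample is any positive integer a such that a has exactly 8 positive divisors but a is odd; we check each in order.
For a = 24, 30, 40, 42, …, 88, 102, 104 the conclusion holds.
a = 105: divisors of 105: 1, 3, 5, 7, 15, 21, 35, 105; 105 is odd.
Thus a = 105 disproves the claim, and no smaller a works.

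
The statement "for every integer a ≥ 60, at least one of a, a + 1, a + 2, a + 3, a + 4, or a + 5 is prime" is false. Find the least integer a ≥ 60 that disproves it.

A counterexample is any integer a ≥ 60 such that a, a + 1, a + 2, a + 3, a + 4, a + 5 are all composite; we check each in order.
The first 30 eligible values, up to a = 89, all satisfy the conclusion.
a = 90: 90 = 2 × 45; 91 = 7 × 13; 92 = 2 × 46; 93 = 3 × 31; 94 = 2 × 47; 95 = 5 × 19 — all composite.

a = 90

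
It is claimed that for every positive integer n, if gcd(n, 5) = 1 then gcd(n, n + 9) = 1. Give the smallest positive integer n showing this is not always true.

A counterexample is any positive integer n such that gcd(n, 5) = 1 but gcd(n, n + 9) > 1; we check each in order.
For n = 1, 2 the conclusion holds.
n = 3: gcd(3, 12) = 3.

n = 3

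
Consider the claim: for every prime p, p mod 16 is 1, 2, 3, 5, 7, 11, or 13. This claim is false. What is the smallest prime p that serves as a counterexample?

We need the least prime p for which the claim fails.
For p = 2, 3, 5, 7, 11, 13, 17, 19, 23, 29 the conclusion holds.
p = 31: 31 mod 16 = 15 — not in {1, 2, 3, 5, 7, 11, 13}.

p = 31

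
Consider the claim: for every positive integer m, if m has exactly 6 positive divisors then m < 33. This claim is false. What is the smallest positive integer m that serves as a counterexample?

We need the least positive integer m for which m has exactly 6 positive divisors but the claim fails.
m = 12: τ(12) = 6; 12 < 33.
m = 18: τ(18) = 6; 18 < 33.
m = 20: τ(20) = 6; 20 < 33.
m = 28: τ(28) = 6; 28 < 33.
m = 32: τ(32) = 6; 32 < 33.
m = 44: τ(44) = 6; 44 ≥ 33.
Hence m = 44 is a counterexample.

m = 44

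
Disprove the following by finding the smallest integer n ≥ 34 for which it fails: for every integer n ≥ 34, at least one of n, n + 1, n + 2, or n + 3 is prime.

A counterexample is any integer n ≥ 34 such that n, n + 1, n + 2, n + 3 are all composite; we check each in order.
For n = 34, 35, 36, 37, …, 45, 46, 47 the conclusion holds.
n = 48: 48 = 2 × 24; 49 = 7 × 7; 50 = 2 × 25; 51 = 3 × 17 — all composite.

n = 48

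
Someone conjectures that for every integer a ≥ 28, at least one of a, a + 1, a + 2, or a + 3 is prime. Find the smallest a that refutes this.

a = 28: 29 is prime.
a = 29: 29 is prime.
a = 30: 31 is prime.
a = 31: 31 is prime.
a = 32: 32 = 2 × 16; 33 = 3 × 11; 34 = 2 × 17; 35 = 5 × 7 — all composite.
Thus a = 32 disproves the claim, and no smaller a works.

a = 32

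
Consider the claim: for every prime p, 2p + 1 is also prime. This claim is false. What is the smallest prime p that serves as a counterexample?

p = 2: 2p + 1 = 5, prime.
p = 3: 2p + 1 = 7, prime.
p = 5: 2p + 1 = 11, prime.
p = 7: 2p + 1 = 15 = 3 × 5, not prime.
Hence p = 7 is a counterexample.

p = 7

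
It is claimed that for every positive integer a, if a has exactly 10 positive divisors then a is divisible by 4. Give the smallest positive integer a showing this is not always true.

a = 162

We need the least positive integer a for which a has exactly 10 positive divisors but a is not divisible by 4.
For a = 48, 80, 112 the conclusion holds.
a = 162: τ(162) = 10; 162 mod 4 = 2.
So a = 162 is the smallest counterexample.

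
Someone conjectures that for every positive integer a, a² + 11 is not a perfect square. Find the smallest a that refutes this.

a = 5

Check each positive integer a in order until a² + 11 is a perfect square.
a = 1: 1² + 11 = 12, not a perfect square.
a = 2: 2² + 11 = 15, not a perfect square.
a = 3: 3² + 11 = 20, not a perfect square.
a = 4: 4² + 11 = 27, not a perfect square.
a = 5: 5² + 11 = 36 = 6², a perfect square.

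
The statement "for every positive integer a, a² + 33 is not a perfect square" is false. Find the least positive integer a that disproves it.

a = 4

A counterexample is any positive integer a such that a² + 33 is a perfect square; we check each in order.
For a = 1, 2, 3 the conclusion holds.
a = 4: 4² + 33 = 49 = 7², a perfect square.
Hence a = 4 is a counterexample.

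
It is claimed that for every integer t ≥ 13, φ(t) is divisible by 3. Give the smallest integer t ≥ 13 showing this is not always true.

Check each integer t ≥ 13 in order until φ(t) is not divisible by 3.
For t = 13, 14 the conclusion holds.
t = 15: φ(15) = 8; 8 mod 3 = 2.
So t = 15 is the smallest counterexample.

t = 15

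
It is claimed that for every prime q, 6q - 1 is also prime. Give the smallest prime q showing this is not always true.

A counterexample is any prime q such that 6q - 1 is not prime; we check each in order.
The first 4 eligible values, up to q = 7, all satisfy the conclusion.
q = 11: 6q - 1 = 65 = 5 × 13, not prime.

q = 11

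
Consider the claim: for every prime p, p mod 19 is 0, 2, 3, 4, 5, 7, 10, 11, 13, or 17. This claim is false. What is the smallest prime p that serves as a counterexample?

p = 31

Check each prime p in order until the claim fails.
For p = 2, 3, 5, 7, 11, 13, 17, 19, 23, 29 the conclusion holds.
p = 31: 31 mod 19 = 12 — not in {0, 2, 3, 4, 5, 7, 10, 11, 13, 17}.
So p = 31 is the smallest counterexample.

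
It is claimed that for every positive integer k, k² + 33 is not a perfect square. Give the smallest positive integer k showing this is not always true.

k = 4

Check each positive integer k in order until k² + 33 is a perfect square.
k = 1: 1² + 33 = 34, not a perfect square.
k = 2: 2² + 33 = 37, not a perfect square.
k = 3: 3² + 33 = 42, not a perfect square.
k = 4: 4² + 33 = 49 = 7², a perfect square.
Hence k = 4 is a counterexample.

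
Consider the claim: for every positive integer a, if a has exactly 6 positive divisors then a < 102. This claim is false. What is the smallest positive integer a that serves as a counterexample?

a = 116

Check each positive integer a in order until a has exactly 6 positive divisors but the claim fails.
The first 16 eligible values, up to a = 99, all satisfy the conclusion.
a = 116: τ(116) = 6; 116 ≥ 102.
So a = 116 is the smallest counterexample.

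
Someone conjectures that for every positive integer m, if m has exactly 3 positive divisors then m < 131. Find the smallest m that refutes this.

m = 169

Check each positive integer m in order until m has exactly 3 positive divisors but the claim fails.
m = 4: τ(4) = 3; 4 < 131.
m = 9: τ(9) = 3; 9 < 131.
m = 25: τ(25) = 3; 25 < 131.
m = 49: τ(49) = 3; 49 < 131.
m = 121: τ(121) = 3; 121 < 131.
m = 169: τ(169) = 3; 169 ≥ 131.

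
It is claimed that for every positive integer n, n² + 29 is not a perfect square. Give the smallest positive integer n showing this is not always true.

n = 14

We need the least positive integer n for which n² + 29 is a perfect square.
The first 13 eligible values, up to n = 13, all satisfy the conclusion.
n = 14: 14² + 29 = 225 = 15², a perfect square.
Hence n = 14 is a counterexample.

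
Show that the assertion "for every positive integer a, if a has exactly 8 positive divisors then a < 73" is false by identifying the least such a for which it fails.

a = 78

a = 24: τ(24) = 8; 24 < 73.
a = 30: τ(30) = 8; 30 < 73.
a = 40: τ(40) = 8; 40 < 73.
a = 42: τ(42) = 8; 42 < 73.
a = 54: τ(54) = 8; 54 < 73.
a = 56: τ(56) = 8; 56 < 73.
a = 66: τ(66) = 8; 66 < 73.
a = 70: τ(70) = 8; 70 < 73.
a = 78: τ(78) = 8; 78 ≥ 73.
So a = 78 is the smallest counterexample.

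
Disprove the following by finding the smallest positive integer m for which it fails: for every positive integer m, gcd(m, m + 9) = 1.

For m = 1, 2 the conclusion holds.
m = 3: gcd(3, 12) = 3.
Hence m = 3 is a counterexample.

m = 3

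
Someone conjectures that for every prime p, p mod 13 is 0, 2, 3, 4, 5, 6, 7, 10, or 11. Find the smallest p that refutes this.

The first 14 eligible values, up to p = 43, all satisfy the conclusion.
p = 47: 47 mod 13 = 8 — not in {0, 2, 3, 4, 5, 6, 7, 10, 11}.
Thus p = 47 disproves the claim, and no smaller p works.

p = 47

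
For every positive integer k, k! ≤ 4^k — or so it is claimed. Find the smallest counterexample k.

k = 9

We need the least positive integer k for which k! > 4^k.
For k = 1, 2, 3, 4, 5, 6, 7, 8 the conclusion holds.
k = 9: k! = 362880 and 4^k = 262144, so 362880 > 262144.
Hence k = 9 is a counterexample.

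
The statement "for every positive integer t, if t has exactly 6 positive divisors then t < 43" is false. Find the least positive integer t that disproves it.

t = 44

A counterexample is any positive integer t such that t has exactly 6 positive divisors but the claim fails; we check each in order.
For t = 12, 18, 20, 28, 32 the conclusion holds.
t = 44: τ(44) = 6; 44 ≥ 43.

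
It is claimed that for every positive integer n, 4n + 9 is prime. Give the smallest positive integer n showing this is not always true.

A counterexample is any positive integer n such that 4n + 9 is not prime; we check each in order.
For n = 1, 2 the conclusion holds.
n = 3: 4n + 9 = 21 = 3 × 7, composite.
Thus n = 3 disproves the claim, and no smaller n works.

n = 3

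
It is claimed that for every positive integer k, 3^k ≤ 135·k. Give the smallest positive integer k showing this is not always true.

k = 7

A counterexample is any positive integer k such that 3^k > 135·k; we check each in order.
For k = 1, 2, 3, 4, 5, 6 the conclusion holds.
k = 7: 3^k = 2187 and 135·k = 945, so 2187 > 945.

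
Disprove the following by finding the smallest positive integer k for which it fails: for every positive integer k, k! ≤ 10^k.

k = 25

A counterexample is any positive integer k such that k! > 10^k; we check each in order.
For k = 1, 2, 3, 4, …, 22, 23, 24 the conclusion holds.
k = 25: k! = 15511210043330985984000000 and 10^k = 10000000000000000000000000, so 15511210043330985984000000 > 10000000000000000000000000.
So k = 25 is the smallest counterexample.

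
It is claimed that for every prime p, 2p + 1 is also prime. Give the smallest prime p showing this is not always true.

p = 7

A counterexample is any prime p such that 2p + 1 is not prime; we check each in order.
For p = 2, 3, 5 the conclusion holds.
p = 7: 2p + 1 = 15 = 3 × 5, not prime.
So p = 7 is the smallest counterexample.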